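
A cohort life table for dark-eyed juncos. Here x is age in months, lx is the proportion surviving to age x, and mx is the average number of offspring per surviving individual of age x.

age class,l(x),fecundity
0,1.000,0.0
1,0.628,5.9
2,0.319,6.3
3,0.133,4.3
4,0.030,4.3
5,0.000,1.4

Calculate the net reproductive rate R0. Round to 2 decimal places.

6.42

lx·mx by age: 0, 3.7052, 2.0097, 0.5719, 0.129, 0
R0 = Σ lx·mx = 6.4158 → 6.42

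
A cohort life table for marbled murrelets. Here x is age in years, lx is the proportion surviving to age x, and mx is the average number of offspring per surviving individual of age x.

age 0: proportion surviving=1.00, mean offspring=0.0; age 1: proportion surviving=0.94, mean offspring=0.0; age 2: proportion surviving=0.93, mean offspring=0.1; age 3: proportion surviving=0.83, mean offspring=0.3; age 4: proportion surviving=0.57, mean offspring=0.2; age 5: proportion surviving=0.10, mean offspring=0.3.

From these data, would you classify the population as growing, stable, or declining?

R0 = Σ lx·mx = 0 + 0 + 0.093 + 0.249 + 0.114 + 0.03 = 0.486
R0 < 1, so the population is declining.

declining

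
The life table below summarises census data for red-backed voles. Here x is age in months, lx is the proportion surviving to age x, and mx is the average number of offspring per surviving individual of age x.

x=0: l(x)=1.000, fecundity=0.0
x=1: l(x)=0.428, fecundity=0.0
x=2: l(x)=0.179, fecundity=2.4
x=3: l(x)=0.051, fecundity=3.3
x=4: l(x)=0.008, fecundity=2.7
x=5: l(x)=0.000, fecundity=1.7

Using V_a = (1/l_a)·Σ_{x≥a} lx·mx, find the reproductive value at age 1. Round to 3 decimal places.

lx·mx for x ≥ 1: 0, 0.4296, 0.1683, 0.0216, 0 → sum = 0.6195
V_1 = 0.6195 / l_1 = 0.6195 / 0.428 = 1.44743… → 1.447

1.447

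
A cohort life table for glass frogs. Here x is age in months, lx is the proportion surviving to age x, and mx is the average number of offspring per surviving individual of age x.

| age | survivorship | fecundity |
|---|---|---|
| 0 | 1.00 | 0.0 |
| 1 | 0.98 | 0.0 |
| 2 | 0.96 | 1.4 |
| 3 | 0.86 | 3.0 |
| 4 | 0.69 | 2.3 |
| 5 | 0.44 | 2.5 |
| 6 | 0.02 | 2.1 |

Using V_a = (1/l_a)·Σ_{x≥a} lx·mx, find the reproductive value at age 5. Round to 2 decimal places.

2.60

lx·mx for x ≥ 5: 1.1, 0.042 → sum = 1.142
V_5 = 1.142 / l_5 = 1.142 / 0.44 = 2.595455… → 2.60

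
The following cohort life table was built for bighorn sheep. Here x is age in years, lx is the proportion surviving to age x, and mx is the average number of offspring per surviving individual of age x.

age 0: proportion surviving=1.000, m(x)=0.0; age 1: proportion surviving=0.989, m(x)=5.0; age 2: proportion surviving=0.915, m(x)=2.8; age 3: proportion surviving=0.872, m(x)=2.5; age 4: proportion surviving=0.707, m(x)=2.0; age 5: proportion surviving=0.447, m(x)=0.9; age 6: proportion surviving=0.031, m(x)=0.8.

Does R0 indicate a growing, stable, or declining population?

growing

R0 = Σ lx·mx = 0 + 4.945 + 2.562 + 2.18 + 1.414 + 0.4023 + 0.0248 = 11.5281
R0 > 1, so the population is growing.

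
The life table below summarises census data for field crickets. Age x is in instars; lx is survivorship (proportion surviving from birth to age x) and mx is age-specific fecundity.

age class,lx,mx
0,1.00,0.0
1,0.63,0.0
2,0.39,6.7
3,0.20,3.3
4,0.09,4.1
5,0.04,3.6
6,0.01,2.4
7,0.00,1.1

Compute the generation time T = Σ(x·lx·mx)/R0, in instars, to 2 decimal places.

2.51

lx·mx: 0, 0, 2.613, 0.66, 0.369, 0.144, 0.024, 0 → R0 = 3.81
x·lx·mx: 0, 0, 5.226, 1.98, 1.476, 0.72, 0.144, 0 → Σ = 9.546
T = 9.546 / 3.81 = 2.505512… → 2.51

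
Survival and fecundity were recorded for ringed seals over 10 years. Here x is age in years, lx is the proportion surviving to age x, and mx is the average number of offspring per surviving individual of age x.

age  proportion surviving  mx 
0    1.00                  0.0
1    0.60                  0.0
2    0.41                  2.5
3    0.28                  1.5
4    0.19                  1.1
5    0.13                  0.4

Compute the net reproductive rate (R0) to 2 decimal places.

1.71

lx·mx by age: 0, 0, 1.025, 0.42, 0.209, 0.052
R0 = Σ lx·mx = 1.706 → 1.71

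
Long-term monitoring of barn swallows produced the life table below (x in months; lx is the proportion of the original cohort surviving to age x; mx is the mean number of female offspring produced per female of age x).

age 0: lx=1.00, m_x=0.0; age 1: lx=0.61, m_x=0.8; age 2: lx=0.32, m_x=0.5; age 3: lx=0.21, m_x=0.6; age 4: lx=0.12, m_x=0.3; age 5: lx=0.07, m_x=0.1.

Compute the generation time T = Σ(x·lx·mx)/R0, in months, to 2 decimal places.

lx·mx: 0, 0.488, 0.16, 0.126, 0.036, 0.007 → R0 = 0.817
x·lx·mx: 0, 0.488, 0.32, 0.378, 0.144, 0.035 → Σ = 1.365
T = 1.365 / 0.817 = 1.670747… → 1.67

1.67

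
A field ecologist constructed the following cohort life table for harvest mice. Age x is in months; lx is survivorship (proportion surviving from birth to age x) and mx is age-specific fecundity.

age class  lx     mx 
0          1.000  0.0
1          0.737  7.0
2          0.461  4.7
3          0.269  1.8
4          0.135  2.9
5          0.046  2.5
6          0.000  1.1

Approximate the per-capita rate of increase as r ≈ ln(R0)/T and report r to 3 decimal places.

1.346

R0 = Σ lx·mx = 0 + 5.159 + 2.1667 + 0.4842 + 0.3915 + 0.115 + 0 = 8.3164
Σ x·lx·mx = 13.086; T = 13.086/8.3164 = 1.57352…
r ≈ ln(R0)/T = ln(8.3164)/1.57352… = 1.34617… → 1.346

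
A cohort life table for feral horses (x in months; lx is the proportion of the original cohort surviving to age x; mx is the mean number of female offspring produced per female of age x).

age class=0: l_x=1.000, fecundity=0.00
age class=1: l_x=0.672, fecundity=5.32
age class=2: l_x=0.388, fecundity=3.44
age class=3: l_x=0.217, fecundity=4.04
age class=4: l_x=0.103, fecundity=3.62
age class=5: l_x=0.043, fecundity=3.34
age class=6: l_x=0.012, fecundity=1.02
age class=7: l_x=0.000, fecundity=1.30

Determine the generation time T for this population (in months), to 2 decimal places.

lx·mx: 0, 3.57504, 1.33472, 0.87668, 0.37286, 0.14362, 0.01224, 0 → R0 = 6.31516
x·lx·mx: 0, 3.57504, 2.66944, 2.63004, 1.49144, 0.7181, 0.07344, 0 → Σ = 11.1575
T = 11.1575 / 6.31516 = 1.76678… → 1.77

1.77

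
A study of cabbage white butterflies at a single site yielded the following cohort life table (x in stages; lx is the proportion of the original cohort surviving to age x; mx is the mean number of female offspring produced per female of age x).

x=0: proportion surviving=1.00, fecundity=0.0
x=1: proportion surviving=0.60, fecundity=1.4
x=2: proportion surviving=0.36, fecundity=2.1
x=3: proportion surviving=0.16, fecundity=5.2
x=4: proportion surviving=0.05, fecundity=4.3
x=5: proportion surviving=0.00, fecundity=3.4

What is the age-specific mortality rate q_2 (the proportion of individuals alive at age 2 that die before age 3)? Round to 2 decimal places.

q_2 = (l_2 − l_3) / l_2 = (0.36 − 0.16) / 0.36
     = 0.2 / 0.36 = 0.555556… → 0.56

0.56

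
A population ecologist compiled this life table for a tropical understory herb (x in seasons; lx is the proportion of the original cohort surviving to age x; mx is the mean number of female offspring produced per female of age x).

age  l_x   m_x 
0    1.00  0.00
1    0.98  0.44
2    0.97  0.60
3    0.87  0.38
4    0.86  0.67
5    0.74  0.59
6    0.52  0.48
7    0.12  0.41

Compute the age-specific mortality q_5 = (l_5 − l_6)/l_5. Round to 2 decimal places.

0.30

q_5 = (l_5 − l_6) / l_5 = (0.74 − 0.52) / 0.74
     = 0.22 / 0.74 = 0.297297… → 0.30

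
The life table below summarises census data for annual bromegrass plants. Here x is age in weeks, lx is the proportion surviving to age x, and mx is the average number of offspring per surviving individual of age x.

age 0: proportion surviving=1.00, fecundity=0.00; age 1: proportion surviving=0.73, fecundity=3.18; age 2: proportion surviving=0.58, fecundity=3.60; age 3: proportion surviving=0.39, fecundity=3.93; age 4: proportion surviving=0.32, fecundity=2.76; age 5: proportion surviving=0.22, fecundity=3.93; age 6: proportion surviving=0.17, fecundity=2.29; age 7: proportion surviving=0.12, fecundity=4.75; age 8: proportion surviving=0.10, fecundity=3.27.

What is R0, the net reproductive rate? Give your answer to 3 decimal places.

lx·mx by age: 0, 2.3214, 2.088, 1.5327, 0.8832, 0.8646, 0.3893, 0.57, 0.327
R0 = Σ lx·mx = 8.9762 → 8.976

8.976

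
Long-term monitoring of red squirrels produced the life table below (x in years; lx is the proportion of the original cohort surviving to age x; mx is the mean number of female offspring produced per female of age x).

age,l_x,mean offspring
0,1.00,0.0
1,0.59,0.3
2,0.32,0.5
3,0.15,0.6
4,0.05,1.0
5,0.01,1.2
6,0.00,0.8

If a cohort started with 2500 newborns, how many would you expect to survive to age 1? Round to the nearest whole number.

1475

Expected survivors = N0 · l_1 = 2500 × 0.59 = 1475 → 1475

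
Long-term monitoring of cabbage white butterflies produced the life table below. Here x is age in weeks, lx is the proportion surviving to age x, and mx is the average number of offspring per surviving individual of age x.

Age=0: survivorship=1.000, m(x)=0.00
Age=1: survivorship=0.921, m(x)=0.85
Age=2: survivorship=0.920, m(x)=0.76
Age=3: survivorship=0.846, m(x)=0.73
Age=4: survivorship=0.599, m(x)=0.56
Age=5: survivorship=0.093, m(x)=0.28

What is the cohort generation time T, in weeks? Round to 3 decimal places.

2.237

lx·mx: 0, 0.78285, 0.6992, 0.61758, 0.33544, 0.02604 → R0 = 2.46111
x·lx·mx: 0, 0.78285, 1.3984, 1.85274, 1.34176, 0.1302 → Σ = 5.50595
T = 5.50595 / 2.46111 = 2.237182… → 2.237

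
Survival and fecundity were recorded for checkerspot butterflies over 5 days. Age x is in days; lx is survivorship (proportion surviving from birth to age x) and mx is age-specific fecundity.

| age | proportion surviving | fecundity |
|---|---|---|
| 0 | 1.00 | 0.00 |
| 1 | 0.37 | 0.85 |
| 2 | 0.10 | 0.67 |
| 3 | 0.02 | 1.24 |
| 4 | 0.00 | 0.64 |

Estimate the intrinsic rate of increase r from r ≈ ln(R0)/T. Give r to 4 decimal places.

-0.6998

R0 = Σ lx·mx = 0 + 0.3145 + 0.067 + 0.0248 + 0 = 0.4063
Σ x·lx·mx = 0.5229; T = 0.5229/0.4063 = 1.28698…
r ≈ ln(R0)/T = ln(0.4063)/1.28698… = -0.699827… → -0.6998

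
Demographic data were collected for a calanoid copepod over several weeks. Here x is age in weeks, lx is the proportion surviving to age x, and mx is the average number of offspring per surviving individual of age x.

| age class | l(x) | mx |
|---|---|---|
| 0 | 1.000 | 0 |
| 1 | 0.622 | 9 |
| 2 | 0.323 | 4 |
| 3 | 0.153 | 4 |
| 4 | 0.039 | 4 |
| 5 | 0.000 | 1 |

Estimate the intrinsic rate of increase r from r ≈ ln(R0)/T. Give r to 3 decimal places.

R0 = Σ lx·mx = 0 + 5.598 + 1.292 + 0.612 + 0.156 + 0 = 7.658
Σ x·lx·mx = 10.642; T = 10.642/7.658 = 1.38966…
r ≈ ln(R0)/T = ln(7.658)/1.38966… = 1.46493… → 1.465

1.465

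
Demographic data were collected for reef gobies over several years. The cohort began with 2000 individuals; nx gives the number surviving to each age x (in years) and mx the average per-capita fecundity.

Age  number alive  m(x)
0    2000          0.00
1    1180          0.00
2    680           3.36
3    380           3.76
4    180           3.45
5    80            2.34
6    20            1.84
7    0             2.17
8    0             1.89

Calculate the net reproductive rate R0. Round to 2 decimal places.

lx = nx/n0 = nx/2000: 1, 0.59, 0.34, 0.19, 0.09, 0.04, 0.01, 0, 0
lx·mx by age: 0, 0, 1.1424, 0.7144, 0.3105, 0.0936, 0.0184, 0, 0
R0 = Σ lx·mx = 2.2793 → 2.28

2.28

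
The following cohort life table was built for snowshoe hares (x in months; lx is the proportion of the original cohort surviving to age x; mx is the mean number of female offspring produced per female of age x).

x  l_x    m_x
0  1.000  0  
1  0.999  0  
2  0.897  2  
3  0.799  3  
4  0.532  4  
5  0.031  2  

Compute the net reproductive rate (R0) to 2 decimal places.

6.38

lx·mx by age: 0, 0, 1.794, 2.397, 2.128, 0.062
R0 = Σ lx·mx = 6.381 → 6.38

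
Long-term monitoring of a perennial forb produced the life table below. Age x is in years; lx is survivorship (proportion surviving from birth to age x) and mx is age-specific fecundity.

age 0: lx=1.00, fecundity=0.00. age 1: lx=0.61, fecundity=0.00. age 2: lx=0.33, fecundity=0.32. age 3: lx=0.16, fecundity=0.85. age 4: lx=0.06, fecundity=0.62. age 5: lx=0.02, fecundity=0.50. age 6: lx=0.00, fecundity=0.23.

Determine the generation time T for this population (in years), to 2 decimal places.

2.83

lx·mx: 0, 0, 0.1056, 0.136, 0.0372, 0.01, 0 → R0 = 0.2888
x·lx·mx: 0, 0, 0.2112, 0.408, 0.1488, 0.05, 0 → Σ = 0.818
T = 0.818 / 0.2888 = 2.83241… → 2.83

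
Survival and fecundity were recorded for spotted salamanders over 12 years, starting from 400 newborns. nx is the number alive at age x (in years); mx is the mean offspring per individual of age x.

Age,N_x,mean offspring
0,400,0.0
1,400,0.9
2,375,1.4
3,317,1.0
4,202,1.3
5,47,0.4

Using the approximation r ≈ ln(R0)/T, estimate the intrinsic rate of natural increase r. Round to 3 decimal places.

lx = nx/n0 = nx/400: 1, 1, 0.9375, 0.7925, 0.505, 0.1175
R0 = Σ lx·mx = 0 + 0.9 + 1.3125 + 0.7925 + 0.6565 + 0.047 = 3.7085
Σ x·lx·mx = 8.7635; T = 8.7635/3.7085 = 2.36308…
r ≈ ln(R0)/T = ln(3.7085)/2.36308… = 0.55463… → 0.555

0.555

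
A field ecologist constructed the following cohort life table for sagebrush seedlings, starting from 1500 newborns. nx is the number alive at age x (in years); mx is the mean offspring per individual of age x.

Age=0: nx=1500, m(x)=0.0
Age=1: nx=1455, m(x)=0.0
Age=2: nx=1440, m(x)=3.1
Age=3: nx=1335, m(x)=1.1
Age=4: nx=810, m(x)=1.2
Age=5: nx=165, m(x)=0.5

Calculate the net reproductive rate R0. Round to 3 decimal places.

lx = nx/n0 = nx/1500: 1, 0.97, 0.96, 0.89, 0.54, 0.11
lx·mx by age: 0, 0, 2.976, 0.979, 0.648, 0.055
R0 = Σ lx·mx = 4.658 → 4.658

4.658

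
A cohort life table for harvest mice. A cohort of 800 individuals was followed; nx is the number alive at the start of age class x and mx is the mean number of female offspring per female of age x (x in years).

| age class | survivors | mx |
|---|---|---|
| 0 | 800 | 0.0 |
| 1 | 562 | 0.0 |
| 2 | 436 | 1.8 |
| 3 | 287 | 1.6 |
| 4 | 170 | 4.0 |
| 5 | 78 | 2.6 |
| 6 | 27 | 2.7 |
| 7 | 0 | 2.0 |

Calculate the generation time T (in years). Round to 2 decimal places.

lx = nx/n0 = nx/800: 1, 0.7025, 0.545, 0.35875, 0.2125, 0.0975, 0.03375, 0
lx·mx: 0, 0, 0.981, 0.574, 0.85, 0.2535, 0.091125, 0 → R0 = 2.749625
x·lx·mx: 0, 0, 1.962, 1.722, 3.4, 1.2675, 0.54675, 0 → Σ = 8.89825
T = 8.89825 / 2.749625 = 3.236169… → 3.24

3.24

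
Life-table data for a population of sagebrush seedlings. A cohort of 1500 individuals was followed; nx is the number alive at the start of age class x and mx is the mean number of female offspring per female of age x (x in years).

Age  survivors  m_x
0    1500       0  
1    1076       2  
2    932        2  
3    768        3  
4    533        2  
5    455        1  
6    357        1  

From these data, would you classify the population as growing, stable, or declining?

lx = nx/n0 = nx/1500: 1, 0.71733…, 0.62133…, 0.512, 0.35533…, 0.30333…, 0.238
R0 = Σ lx·mx = 0 + 1.434667… + 1.242667… + 1.536 + 0.710667… + 0.303333… + 0.238 = 5.465333…
R0 > 1, so the population is growing.

growing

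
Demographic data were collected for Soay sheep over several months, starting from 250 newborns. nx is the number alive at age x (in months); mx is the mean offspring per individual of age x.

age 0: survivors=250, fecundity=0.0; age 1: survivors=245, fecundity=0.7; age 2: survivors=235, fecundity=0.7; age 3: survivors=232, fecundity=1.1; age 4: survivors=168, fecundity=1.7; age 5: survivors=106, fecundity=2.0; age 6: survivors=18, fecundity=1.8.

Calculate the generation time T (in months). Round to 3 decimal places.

lx = nx/n0 = nx/250: 1, 0.98, 0.94, 0.928, 0.672, 0.424, 0.072
lx·mx: 0, 0.686, 0.658, 1.0208, 1.1424, 0.848, 0.1296 → R0 = 4.4848
x·lx·mx: 0, 0.686, 1.316, 3.0624, 4.5696, 4.24, 0.7776 → Σ = 14.6516
T = 14.6516 / 4.4848 = 3.266946… → 3.267

3.267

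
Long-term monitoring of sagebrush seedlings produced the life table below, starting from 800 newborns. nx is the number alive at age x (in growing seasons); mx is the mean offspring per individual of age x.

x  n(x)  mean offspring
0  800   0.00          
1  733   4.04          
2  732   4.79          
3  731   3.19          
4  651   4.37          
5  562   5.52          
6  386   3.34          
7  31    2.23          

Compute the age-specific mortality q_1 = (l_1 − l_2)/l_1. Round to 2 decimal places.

0.00

lx = nx/n0 = nx/800: 1, 0.91625, 0.915, 0.91375, 0.81375, 0.7025, 0.4825, 0.03875
q_1 = (l_1 − l_2) / l_1 = (0.91625 − 0.915) / 0.91625
     = 0.00125 / 0.91625 = 0.001364… → 0.00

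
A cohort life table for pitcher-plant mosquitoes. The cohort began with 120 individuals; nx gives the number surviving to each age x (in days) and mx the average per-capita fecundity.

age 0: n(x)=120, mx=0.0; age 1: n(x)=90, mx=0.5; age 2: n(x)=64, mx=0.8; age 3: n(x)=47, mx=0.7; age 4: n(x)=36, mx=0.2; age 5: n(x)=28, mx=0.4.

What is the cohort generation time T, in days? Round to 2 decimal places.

lx = nx/n0 = nx/120: 1, 0.75, 0.53333…, 0.39167…, 0.3, 0.23333…
lx·mx: 0, 0.375, 0.426667…, 0.274167…, 0.06, 0.093333… → R0 = 1.229167…
x·lx·mx: 0, 0.375, 0.853333…, 0.8225…, 0.24, 0.466667… → Σ = 2.7575…
T = 2.7575… / 1.229167… = 2.24339… → 2.24

2.24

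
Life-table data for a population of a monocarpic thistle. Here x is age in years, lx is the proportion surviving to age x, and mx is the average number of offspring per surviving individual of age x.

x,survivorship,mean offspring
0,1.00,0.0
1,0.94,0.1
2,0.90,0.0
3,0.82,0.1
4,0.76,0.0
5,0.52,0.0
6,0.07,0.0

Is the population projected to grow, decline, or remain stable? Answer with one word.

declining

R0 = Σ lx·mx = 0 + 0.094 + 0 + 0.082 + 0 + 0 + 0 = 0.176
R0 < 1, so the population is declining.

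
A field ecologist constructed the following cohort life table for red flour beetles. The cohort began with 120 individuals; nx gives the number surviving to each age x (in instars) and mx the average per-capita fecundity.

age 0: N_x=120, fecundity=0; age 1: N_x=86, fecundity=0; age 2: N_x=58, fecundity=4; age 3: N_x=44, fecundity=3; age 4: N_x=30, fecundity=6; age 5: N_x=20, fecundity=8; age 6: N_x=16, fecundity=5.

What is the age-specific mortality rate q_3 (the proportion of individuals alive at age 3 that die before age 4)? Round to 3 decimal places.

lx = nx/n0 = nx/120: 1, 0.71667…, 0.48333…, 0.36667…, 0.25, 0.16667…, 0.13333…
q_3 = (l_3 − l_4) / l_3 = (0.366667… − 0.25) / 0.366667…
     = 0.116667… / 0.366667… = 0.318182… → 0.318

0.318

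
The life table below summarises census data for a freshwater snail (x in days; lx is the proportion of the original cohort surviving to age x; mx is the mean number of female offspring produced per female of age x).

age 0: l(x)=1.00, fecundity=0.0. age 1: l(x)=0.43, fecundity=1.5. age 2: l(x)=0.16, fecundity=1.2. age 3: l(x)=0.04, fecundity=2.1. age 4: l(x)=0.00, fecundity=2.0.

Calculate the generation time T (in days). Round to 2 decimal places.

1.39

lx·mx: 0, 0.645, 0.192, 0.084, 0 → R0 = 0.921
x·lx·mx: 0, 0.645, 0.384, 0.252, 0 → Σ = 1.281
T = 1.281 / 0.921 = 1.390879… → 1.39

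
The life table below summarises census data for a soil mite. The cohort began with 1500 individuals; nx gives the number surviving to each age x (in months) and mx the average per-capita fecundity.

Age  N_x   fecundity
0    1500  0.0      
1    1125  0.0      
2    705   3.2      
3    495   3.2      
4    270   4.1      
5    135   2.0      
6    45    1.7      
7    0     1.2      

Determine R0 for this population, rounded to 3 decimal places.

lx = nx/n0 = nx/1500: 1, 0.75, 0.47, 0.33, 0.18, 0.09, 0.03, 0
lx·mx by age: 0, 0, 1.504, 1.056, 0.738, 0.18, 0.051, 0
R0 = Σ lx·mx = 3.529 → 3.529

3.529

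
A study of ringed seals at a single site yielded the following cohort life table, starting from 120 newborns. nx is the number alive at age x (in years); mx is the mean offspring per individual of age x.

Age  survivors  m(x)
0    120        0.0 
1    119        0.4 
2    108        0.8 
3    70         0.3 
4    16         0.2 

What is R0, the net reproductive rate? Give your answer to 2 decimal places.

1.32

lx = nx/n0 = nx/120: 1, 0.99167…, 0.9, 0.58333…, 0.13333…
lx·mx by age: 0, 0.396667…, 0.72, 0.175…, 0.026667…
R0 = Σ lx·mx = 1.318333… → 1.32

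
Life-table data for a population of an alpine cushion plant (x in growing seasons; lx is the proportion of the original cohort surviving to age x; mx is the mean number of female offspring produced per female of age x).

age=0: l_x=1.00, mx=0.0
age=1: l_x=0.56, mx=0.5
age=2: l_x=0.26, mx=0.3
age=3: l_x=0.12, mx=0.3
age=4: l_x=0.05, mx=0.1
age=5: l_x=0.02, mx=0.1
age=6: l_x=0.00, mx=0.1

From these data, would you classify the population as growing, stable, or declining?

R0 = Σ lx·mx = 0 + 0.28 + 0.078 + 0.036 + 0.005 + 0.002 + 0 = 0.401
R0 < 1, so the population is declining.

declining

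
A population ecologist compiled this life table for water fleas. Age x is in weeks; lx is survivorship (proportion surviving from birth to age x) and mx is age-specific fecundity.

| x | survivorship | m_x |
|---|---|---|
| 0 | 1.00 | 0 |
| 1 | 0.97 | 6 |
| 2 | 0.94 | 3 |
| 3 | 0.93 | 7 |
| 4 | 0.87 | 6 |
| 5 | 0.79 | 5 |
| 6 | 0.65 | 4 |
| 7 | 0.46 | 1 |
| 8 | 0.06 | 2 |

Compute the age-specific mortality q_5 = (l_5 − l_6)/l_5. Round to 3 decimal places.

0.177

q_5 = (l_5 − l_6) / l_5 = (0.79 − 0.65) / 0.79
     = 0.14 / 0.79 = 0.177215… → 0.177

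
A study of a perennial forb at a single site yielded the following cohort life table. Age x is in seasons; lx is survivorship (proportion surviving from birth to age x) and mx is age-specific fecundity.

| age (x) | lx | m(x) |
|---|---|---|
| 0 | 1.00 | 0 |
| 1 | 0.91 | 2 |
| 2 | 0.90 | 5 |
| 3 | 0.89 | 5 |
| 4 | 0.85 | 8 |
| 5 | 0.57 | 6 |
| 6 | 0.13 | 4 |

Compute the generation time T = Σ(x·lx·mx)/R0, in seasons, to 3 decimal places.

lx·mx: 0, 1.82, 4.5, 4.45, 6.8, 3.42, 0.52 → R0 = 21.51
x·lx·mx: 0, 1.82, 9, 13.35, 27.2, 17.1, 3.12 → Σ = 71.59
T = 71.59 / 21.51 = 3.328219… → 3.328

3.328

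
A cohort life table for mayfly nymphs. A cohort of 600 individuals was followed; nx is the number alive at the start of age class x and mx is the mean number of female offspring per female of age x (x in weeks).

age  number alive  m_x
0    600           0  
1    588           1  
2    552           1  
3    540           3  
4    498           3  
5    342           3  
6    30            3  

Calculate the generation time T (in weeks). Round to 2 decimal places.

3.39

lx = nx/n0 = nx/600: 1, 0.98, 0.92, 0.9, 0.83, 0.57, 0.05
lx·mx: 0, 0.98, 0.92, 2.7, 2.49, 1.71, 0.15 → R0 = 8.95
x·lx·mx: 0, 0.98, 1.84, 8.1, 9.96, 8.55, 0.9 → Σ = 30.33
T = 30.33 / 8.95 = 3.388827… → 3.39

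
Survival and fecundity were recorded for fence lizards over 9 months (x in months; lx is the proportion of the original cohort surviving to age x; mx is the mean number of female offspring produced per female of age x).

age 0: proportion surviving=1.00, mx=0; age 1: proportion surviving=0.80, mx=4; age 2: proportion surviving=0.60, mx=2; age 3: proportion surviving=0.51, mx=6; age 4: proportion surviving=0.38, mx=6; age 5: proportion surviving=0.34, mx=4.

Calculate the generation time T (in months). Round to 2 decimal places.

lx·mx: 0, 3.2, 1.2, 3.06, 2.28, 1.36 → R0 = 11.1
x·lx·mx: 0, 3.2, 2.4, 9.18, 9.12, 6.8 → Σ = 30.7
T = 30.7 / 11.1 = 2.765766… → 2.77

2.77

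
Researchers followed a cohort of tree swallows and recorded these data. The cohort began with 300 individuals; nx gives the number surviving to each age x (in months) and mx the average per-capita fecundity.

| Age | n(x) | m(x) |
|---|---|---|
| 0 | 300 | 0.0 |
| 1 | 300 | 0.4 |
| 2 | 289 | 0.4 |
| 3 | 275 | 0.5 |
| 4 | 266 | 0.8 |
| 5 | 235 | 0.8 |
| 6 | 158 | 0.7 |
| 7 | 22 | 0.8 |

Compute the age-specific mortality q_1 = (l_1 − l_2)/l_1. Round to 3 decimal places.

0.037

lx = nx/n0 = nx/300: 1, 1, 0.96333…, 0.91667…, 0.88667…, 0.78333…, 0.52667…, 0.07333…
q_1 = (l_1 − l_2) / l_1 = (1 − 0.963333…) / 1
     = 0.036667… / 1 = 0.036667… → 0.037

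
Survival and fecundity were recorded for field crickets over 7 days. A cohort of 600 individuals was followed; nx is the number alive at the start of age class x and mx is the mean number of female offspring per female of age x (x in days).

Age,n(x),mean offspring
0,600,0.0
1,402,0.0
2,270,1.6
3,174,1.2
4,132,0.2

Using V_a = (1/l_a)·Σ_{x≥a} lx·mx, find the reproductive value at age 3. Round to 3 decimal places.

lx = nx/n0 = nx/600: 1, 0.67, 0.45, 0.29, 0.22
lx·mx for x ≥ 3: 0.348, 0.044 → sum = 0.392
V_3 = 0.392 / l_3 = 0.392 / 0.29 = 1.351724… → 1.352

1.352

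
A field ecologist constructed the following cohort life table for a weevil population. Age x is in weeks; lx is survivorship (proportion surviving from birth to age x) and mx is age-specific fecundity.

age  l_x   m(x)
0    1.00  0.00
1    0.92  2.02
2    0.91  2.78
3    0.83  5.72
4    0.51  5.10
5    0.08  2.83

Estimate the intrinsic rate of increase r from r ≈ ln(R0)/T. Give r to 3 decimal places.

0.908

R0 = Σ lx·mx = 0 + 1.8584 + 2.5298 + 4.7476 + 2.601 + 0.2264 = 11.9632
Σ x·lx·mx = 32.6968; T = 32.6968/11.9632 = 2.73311…
r ≈ ln(R0)/T = ln(11.9632)/2.73311… = 0.90806… → 0.908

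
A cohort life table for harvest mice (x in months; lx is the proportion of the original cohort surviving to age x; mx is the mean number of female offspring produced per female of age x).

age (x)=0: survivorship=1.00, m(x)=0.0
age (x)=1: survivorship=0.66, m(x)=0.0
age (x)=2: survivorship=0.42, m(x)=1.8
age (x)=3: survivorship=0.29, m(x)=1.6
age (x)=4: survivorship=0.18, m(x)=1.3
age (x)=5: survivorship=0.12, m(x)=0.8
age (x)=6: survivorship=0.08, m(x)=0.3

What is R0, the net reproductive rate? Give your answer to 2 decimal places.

lx·mx by age: 0, 0, 0.756, 0.464, 0.234, 0.096, 0.024
R0 = Σ lx·mx = 1.574 → 1.57

1.57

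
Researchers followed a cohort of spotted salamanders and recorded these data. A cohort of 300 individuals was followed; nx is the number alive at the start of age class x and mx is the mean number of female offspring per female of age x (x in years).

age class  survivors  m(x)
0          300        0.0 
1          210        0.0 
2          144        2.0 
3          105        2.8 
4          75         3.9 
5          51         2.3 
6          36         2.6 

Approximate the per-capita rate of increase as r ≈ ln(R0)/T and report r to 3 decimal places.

lx = nx/n0 = nx/300: 1, 0.7, 0.48, 0.35, 0.25, 0.17, 0.12
R0 = Σ lx·mx = 0 + 0 + 0.96 + 0.98 + 0.975 + 0.391 + 0.312 = 3.618
Σ x·lx·mx = 12.587; T = 12.587/3.618 = 3.47899…
r ≈ ln(R0)/T = ln(3.618)/3.47899… = 0.36962… → 0.370

0.370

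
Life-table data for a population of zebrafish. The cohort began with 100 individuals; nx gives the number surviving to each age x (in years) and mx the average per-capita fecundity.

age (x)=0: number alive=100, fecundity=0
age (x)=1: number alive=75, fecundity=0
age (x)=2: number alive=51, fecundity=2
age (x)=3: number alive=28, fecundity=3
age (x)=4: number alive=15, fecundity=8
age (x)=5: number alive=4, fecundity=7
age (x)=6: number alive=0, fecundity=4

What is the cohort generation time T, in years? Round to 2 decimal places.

3.22

lx = nx/n0 = nx/100: 1, 0.75, 0.51, 0.28, 0.15, 0.04, 0
lx·mx: 0, 0, 1.02, 0.84, 1.2, 0.28, 0 → R0 = 3.34
x·lx·mx: 0, 0, 2.04, 2.52, 4.8, 1.4, 0 → Σ = 10.76
T = 10.76 / 3.34 = 3.221557… → 3.22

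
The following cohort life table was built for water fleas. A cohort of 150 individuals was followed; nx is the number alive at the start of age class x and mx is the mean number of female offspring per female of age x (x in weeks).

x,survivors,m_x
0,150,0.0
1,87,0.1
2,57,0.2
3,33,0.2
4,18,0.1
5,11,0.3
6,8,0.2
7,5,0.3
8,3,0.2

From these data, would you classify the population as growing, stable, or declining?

declining

lx = nx/n0 = nx/150: 1, 0.58, 0.38, 0.22, 0.12, 0.07333…, 0.05333…, 0.03333…, 0.02
R0 = Σ lx·mx = 0 + 0.058 + 0.076 + 0.044 + 0.012 + 0.022… + 0.010667… + 0.01… + 0.004 = 0.236667…
R0 < 1, so the population is declining.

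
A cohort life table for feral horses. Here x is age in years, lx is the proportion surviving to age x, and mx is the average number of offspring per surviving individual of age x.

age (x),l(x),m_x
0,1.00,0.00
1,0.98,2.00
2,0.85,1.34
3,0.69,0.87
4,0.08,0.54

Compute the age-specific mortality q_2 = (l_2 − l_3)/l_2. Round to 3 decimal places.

0.188

q_2 = (l_2 − l_3) / l_2 = (0.85 − 0.69) / 0.85
     = 0.16 / 0.85 = 0.188235… → 0.188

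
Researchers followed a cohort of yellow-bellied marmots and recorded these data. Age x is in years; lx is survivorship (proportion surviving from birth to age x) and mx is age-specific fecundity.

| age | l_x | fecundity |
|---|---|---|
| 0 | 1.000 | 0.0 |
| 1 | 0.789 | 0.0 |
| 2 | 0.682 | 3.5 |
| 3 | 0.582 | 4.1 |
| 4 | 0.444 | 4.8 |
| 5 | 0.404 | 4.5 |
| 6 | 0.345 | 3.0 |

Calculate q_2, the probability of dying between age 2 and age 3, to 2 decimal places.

0.15

q_2 = (l_2 − l_3) / l_2 = (0.682 − 0.582) / 0.682
     = 0.1 / 0.682 = 0.146628… → 0.15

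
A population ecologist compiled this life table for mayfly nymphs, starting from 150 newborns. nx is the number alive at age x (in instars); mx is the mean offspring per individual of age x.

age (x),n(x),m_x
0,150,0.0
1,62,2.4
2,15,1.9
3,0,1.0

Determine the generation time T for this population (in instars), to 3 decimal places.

1.161

lx = nx/n0 = nx/150: 1, 0.41333…, 0.1, 0
lx·mx: 0, 0.992…, 0.19, 0 → R0 = 1.182…
x·lx·mx: 0, 0.992…, 0.38, 0 → Σ = 1.372…
T = 1.372… / 1.182… = 1.160745… → 1.161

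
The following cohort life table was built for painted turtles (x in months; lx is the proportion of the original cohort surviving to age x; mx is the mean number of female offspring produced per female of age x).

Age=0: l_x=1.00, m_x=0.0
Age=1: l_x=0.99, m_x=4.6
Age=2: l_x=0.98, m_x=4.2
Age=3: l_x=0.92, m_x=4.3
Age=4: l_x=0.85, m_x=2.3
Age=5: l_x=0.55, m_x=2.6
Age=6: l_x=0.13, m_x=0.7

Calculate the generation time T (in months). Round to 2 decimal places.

2.49

lx·mx: 0, 4.554, 4.116, 3.956, 1.955, 1.43, 0.091 → R0 = 16.102
x·lx·mx: 0, 4.554, 8.232, 11.868, 7.82, 7.15, 0.546 → Σ = 40.17
T = 40.17 / 16.102 = 2.494721… → 2.49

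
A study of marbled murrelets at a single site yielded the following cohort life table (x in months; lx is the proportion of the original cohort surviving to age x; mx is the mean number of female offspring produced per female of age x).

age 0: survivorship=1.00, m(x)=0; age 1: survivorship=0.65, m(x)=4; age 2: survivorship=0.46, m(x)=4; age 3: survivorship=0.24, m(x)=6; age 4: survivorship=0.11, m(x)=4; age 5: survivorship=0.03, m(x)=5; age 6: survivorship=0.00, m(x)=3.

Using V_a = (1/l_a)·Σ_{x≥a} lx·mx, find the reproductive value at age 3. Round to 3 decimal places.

lx·mx for x ≥ 3: 1.44, 0.44, 0.15, 0 → sum = 2.03
V_3 = 2.03 / l_3 = 2.03 / 0.24 = 8.458333… → 8.458

8.458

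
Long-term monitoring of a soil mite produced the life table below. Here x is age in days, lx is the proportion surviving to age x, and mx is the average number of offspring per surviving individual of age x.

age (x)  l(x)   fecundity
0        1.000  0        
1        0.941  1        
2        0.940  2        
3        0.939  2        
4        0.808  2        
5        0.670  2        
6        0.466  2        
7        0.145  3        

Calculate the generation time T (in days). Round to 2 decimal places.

lx·mx: 0, 0.941, 1.88, 1.878, 1.616, 1.34, 0.932, 0.435 → R0 = 9.022
x·lx·mx: 0, 0.941, 3.76, 5.634, 6.464, 6.7, 5.592, 3.045 → Σ = 32.136
T = 32.136 / 9.022 = 3.56196… → 3.56

3.56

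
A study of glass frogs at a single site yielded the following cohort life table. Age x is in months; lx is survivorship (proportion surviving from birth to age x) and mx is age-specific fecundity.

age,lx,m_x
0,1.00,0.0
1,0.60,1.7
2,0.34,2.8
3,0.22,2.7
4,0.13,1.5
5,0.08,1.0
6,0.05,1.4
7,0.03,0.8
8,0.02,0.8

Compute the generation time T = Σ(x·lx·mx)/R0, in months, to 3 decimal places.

lx·mx: 0, 1.02, 0.952, 0.594, 0.195, 0.08, 0.07, 0.024, 0.016 → R0 = 2.951
x·lx·mx: 0, 1.02, 1.904, 1.782, 0.78, 0.4, 0.42, 0.168, 0.128 → Σ = 6.602
T = 6.602 / 2.951 = 2.237208… → 2.237

2.237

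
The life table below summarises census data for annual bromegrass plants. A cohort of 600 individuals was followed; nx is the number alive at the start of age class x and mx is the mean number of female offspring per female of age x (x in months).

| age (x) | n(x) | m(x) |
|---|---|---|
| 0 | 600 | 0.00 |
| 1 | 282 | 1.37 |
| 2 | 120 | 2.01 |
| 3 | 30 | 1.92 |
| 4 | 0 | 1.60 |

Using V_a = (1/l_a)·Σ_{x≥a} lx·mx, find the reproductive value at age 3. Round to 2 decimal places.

1.92

lx = nx/n0 = nx/600: 1, 0.47, 0.2, 0.05, 0
lx·mx for x ≥ 3: 0.096, 0 → sum = 0.096
V_3 = 0.096 / l_3 = 0.096 / 0.05 = 1.92 → 1.92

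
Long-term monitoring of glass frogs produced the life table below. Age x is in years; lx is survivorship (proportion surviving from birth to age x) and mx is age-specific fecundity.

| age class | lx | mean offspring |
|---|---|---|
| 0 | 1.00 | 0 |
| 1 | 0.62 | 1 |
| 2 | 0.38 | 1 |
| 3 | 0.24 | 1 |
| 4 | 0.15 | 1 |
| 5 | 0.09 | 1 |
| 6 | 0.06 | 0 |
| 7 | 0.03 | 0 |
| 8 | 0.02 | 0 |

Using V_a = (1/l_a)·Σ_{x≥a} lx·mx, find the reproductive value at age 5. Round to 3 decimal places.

1.000

lx·mx for x ≥ 5: 0.09, 0, 0, 0 → sum = 0.09
V_5 = 0.09 / l_5 = 0.09 / 0.09 = 1 → 1.000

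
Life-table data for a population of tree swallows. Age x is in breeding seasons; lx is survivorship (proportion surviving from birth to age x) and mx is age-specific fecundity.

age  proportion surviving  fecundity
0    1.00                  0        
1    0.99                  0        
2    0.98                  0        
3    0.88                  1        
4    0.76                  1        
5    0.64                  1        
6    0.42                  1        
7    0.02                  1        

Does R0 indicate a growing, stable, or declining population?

R0 = Σ lx·mx = 0 + 0 + 0 + 0.88 + 0.76 + 0.64 + 0.42 + 0.02 = 2.72
R0 > 1, so the population is growing.

growing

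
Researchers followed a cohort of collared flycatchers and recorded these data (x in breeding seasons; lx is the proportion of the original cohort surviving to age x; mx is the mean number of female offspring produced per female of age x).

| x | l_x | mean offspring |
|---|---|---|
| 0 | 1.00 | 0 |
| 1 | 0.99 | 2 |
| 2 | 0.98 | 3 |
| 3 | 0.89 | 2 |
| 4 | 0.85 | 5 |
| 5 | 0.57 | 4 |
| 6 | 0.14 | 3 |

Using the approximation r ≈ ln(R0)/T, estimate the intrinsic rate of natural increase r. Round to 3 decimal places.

0.809

R0 = Σ lx·mx = 0 + 1.98 + 2.94 + 1.78 + 4.25 + 2.28 + 0.42 = 13.65
Σ x·lx·mx = 44.12; T = 44.12/13.65 = 3.23223…
r ≈ ln(R0)/T = ln(13.65)/3.23223… = 0.80865… → 0.809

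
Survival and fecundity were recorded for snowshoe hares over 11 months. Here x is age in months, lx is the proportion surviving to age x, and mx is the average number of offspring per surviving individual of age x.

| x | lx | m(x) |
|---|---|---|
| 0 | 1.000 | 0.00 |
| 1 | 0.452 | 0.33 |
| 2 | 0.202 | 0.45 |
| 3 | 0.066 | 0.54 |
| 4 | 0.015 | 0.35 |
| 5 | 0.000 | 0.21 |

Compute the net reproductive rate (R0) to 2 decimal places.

0.28

lx·mx by age: 0, 0.14916, 0.0909, 0.03564, 0.00525, 0
R0 = Σ lx·mx = 0.28095 → 0.28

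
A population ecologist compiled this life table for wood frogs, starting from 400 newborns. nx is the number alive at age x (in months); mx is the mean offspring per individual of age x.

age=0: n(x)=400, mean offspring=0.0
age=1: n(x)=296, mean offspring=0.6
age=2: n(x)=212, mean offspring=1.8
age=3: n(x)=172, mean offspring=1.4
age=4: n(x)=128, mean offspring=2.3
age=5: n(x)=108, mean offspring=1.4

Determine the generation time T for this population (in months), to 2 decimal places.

2.89

lx = nx/n0 = nx/400: 1, 0.74, 0.53, 0.43, 0.32, 0.27
lx·mx: 0, 0.444, 0.954, 0.602, 0.736, 0.378 → R0 = 3.114
x·lx·mx: 0, 0.444, 1.908, 1.806, 2.944, 1.89 → Σ = 8.992
T = 8.992 / 3.114 = 2.887604… → 2.89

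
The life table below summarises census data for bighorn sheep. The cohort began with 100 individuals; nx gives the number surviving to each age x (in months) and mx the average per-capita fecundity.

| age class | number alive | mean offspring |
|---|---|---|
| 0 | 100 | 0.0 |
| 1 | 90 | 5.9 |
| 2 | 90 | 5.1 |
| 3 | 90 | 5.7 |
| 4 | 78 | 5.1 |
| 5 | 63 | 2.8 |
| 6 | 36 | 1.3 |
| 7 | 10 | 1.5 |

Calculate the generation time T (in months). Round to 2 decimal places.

2.73

lx = nx/n0 = nx/100: 1, 0.9, 0.9, 0.9, 0.78, 0.63, 0.36, 0.1
lx·mx: 0, 5.31, 4.59, 5.13, 3.978, 1.764, 0.468, 0.15 → R0 = 21.39
x·lx·mx: 0, 5.31, 9.18, 15.39, 15.912, 8.82, 2.808, 1.05 → Σ = 58.47
T = 58.47 / 21.39 = 2.73352… → 2.73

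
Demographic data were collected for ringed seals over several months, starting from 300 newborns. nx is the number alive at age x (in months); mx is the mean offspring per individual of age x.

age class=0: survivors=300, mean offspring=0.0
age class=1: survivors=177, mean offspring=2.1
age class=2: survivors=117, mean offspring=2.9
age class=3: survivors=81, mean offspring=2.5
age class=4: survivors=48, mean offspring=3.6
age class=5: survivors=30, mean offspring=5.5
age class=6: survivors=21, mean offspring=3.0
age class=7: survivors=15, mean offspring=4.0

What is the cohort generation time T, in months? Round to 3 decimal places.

2.890

lx = nx/n0 = nx/300: 1, 0.59, 0.39, 0.27, 0.16, 0.1, 0.07, 0.05
lx·mx: 0, 1.239, 1.131, 0.675, 0.576, 0.55, 0.21, 0.2 → R0 = 4.581
x·lx·mx: 0, 1.239, 2.262, 2.025, 2.304, 2.75, 1.26, 1.4 → Σ = 13.24
T = 13.24 / 4.581 = 2.890199… → 2.890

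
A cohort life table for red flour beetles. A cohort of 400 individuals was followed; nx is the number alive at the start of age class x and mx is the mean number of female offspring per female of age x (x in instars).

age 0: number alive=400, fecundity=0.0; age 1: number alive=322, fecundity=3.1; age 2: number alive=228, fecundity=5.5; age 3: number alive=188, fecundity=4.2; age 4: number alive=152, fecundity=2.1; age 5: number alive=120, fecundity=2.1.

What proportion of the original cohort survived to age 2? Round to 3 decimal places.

l_2 = n_2/n_0 = 228/400 = 0.57 → 0.570

0.570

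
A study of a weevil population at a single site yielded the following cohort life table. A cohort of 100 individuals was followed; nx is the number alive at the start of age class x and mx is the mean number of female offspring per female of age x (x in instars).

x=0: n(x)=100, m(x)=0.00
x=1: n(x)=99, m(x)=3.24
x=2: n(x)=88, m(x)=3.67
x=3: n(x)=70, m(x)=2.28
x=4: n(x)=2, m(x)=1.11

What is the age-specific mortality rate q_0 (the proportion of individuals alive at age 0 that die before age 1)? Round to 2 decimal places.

0.01

lx = nx/n0 = nx/100: 1, 0.99, 0.88, 0.7, 0.02
q_0 = (l_0 − l_1) / l_0 = (1 − 0.99) / 1
     = 0.01 / 1 = 0.01 → 0.01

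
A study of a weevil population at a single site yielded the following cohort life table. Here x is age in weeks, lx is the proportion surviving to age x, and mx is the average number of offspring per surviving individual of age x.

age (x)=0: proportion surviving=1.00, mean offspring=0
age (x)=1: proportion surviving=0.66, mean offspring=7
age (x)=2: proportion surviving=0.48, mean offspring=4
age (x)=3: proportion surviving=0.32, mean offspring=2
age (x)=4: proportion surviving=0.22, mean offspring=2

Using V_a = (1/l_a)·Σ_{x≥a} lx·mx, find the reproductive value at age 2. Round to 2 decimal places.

lx·mx for x ≥ 2: 1.92, 0.64, 0.44 → sum = 3
V_2 = 3 / l_2 = 3 / 0.48 = 6.25 → 6.25

6.25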